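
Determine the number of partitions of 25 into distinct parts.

142

Counting exhaustively, 142 partitions satisfy the conditions.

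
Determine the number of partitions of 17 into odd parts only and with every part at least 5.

2

Enumerating:
17
7+5+5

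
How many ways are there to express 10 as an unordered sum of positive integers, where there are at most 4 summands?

23

They are:
10
9,1
8,2
8,1,1
7,3
7,2,1
7,1,1,1
6,4
6,3,1
6,2,2
6,2,1,1
5,5
5,4,1
5,3,2
5,3,1,1
5,2,2,1
4,4,2
4,4,1,1
4,3,3
4,3,2,1
4,2,2,2
3,3,3,1
3,3,2,2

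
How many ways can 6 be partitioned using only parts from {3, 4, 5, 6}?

2

The partitions of 6 that satisfy the conditions:
6
3+3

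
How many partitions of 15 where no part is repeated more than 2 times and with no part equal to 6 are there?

There are too many to list fully; the first 12 (by largest part) are:
15
1,14
2,13
1,1,13
3,12
1,2,12
4,11
1,3,11
2,2,11
1,1,2,11
5,10
1,4,10
…and 42 more, for 54 total.

54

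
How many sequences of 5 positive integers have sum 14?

715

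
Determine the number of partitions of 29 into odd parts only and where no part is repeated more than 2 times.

53

A partial list (first 12 by largest part):
29
27,1,1
25,3,1
23,5,1
23,3,3
21,7,1
21,5,3
21,3,3,1,1
19,9,1
19,7,3
19,5,5
19,5,3,1,1
…and 41 more, for 53 total.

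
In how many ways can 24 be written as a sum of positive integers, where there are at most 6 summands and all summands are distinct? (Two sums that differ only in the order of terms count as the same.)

Counting exhaustively, 122 partitions satisfy the conditions.

122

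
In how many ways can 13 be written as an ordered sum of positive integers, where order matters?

4096

The number of compositions of n is 2^(n−1); here 2^12 = 4096.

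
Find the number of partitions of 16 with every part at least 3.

Enumerating:
16
3+13
4+12
5+11
6+10
3+3+10
7+9
3+4+9
8+8
3+5+8
4+4+8
3+6+7
4+5+7
3+3+3+7
4+6+6
5+5+6
3+3+4+6
3+3+5+5
3+4+4+5
4+4+4+4
3+3+3+3+4
Counting gives 21.

21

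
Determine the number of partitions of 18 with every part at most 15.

381

A full systematic count gives 381.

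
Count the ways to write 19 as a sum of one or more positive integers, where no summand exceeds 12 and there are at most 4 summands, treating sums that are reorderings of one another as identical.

71

There are 71 such partitions.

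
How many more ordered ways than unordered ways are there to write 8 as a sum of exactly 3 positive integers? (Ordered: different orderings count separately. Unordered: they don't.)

16

Ordered (compositions into 3 parts): C(7,2) = 21.
Partitions of 8 into exactly 3 parts: 5.
Difference: 21 − 5 = 16.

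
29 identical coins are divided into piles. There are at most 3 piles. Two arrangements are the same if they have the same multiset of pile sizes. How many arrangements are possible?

85

Enumerating by decreasing first part gives 85 partitions in all.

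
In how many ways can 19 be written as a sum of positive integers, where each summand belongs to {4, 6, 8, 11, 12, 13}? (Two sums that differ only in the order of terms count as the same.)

3

The partitions of 19 that satisfy the conditions:
13 + 6
11 + 8
11 + 4 + 4
Counting gives 3.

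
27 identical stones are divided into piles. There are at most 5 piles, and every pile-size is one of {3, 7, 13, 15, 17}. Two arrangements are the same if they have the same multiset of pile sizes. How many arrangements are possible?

They are:
17,7,3
15,3,3,3,3
13,7,7
7,7,7,3,3
That's 4 in total.

4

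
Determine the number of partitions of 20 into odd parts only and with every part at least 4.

4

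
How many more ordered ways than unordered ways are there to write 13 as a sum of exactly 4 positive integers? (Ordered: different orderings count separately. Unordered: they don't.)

202

Compositions: C(12,3) = 220.
Unordered (partitions into 4 parts): 18.
Difference: 220 − 18 = 202.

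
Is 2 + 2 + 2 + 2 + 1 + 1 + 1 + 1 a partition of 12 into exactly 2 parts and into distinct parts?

The parts sum to 12, and the condition 'there are exactly 2 summands' is violated.

No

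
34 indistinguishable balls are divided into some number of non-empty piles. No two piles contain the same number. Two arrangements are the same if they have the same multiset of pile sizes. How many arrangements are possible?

512

Direct enumeration gives 512 partitions.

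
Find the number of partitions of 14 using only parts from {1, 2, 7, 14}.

14

Enumerating:
14
7, 7
7, 2, 2, 2, 1
7, 2, 2, 1, 1, 1
7, 2, 1, 1, 1, 1, 1
7, 1, 1, 1, 1, 1, 1, 1
2, 2, 2, 2, 2, 2, 2
2, 2, 2, 2, 2, 2, 1, 1
2, 2, 2, 2, 2, 1, 1, 1, 1
2, 2, 2, 2, 1, 1, 1, 1, 1, 1
2, 2, 2, 1, 1, 1, 1, 1, 1, 1, 1
2, 2, 1, 1, 1, 1, 1, 1, 1, 1, 1, 1
2, 1, 1, 1, 1, 1, 1, 1, 1, 1, 1, 1, 1
1, 1, 1, 1, 1, 1, 1, 1, 1, 1, 1, 1, 1, 1
Counting gives 14.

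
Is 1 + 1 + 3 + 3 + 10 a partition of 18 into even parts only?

No

The parts sum to 18, and the condition 'every summand is even' is violated.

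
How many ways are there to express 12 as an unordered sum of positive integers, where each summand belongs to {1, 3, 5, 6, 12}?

15

They are:
12
6 + 6
6 + 5 + 1
6 + 3 + 3
6 + 3 + 1 + 1 + 1
6 + 1 + 1 + 1 + 1 + 1 + 1
5 + 5 + 1 + 1
5 + 3 + 3 + 1
5 + 3 + 1 + 1 + 1 + 1
5 + 1 + 1 + 1 + 1 + 1 + 1 + 1
3 + 3 + 3 + 3
3 + 3 + 3 + 1 + 1 + 1
3 + 3 + 1 + 1 + 1 + 1 + 1 + 1
3 + 1 + 1 + 1 + 1 + 1 + 1 + 1 + 1 + 1
1 + 1 + 1 + 1 + 1 + 1 + 1 + 1 + 1 + 1 + 1 + 1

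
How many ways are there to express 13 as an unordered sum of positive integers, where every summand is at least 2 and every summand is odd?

The partitions of 13 that satisfy the conditions:
13
7,3,3
5,5,3
That's 3 in total.

3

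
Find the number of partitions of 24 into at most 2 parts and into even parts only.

Enumerating:
24
2 + 22
4 + 20
6 + 18
8 + 16
10 + 14
12 + 12
That's 7 in total.

7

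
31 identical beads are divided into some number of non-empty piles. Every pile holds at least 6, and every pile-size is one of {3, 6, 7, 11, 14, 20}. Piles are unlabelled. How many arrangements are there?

They are:
20 + 11
14 + 11 + 6
11 + 7 + 7 + 6
7 + 6 + 6 + 6 + 6
That's 4 in total.

4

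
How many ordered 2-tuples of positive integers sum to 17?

Equivalently, choose which 1 of the 16 gaps become plus signs: C(16,1) = 16.

16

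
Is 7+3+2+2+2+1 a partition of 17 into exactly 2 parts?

No

The parts sum to 17, and the condition 'there are exactly 2 summands' is violated.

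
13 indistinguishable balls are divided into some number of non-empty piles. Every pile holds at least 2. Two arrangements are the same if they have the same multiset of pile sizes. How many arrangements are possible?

They are:
13
11, 2
10, 3
9, 4
9, 2, 2
8, 5
8, 3, 2
7, 6
7, 4, 2
7, 3, 3
7, 2, 2, 2
6, 5, 2
6, 4, 3
6, 3, 2, 2
5, 5, 3
5, 4, 4
5, 4, 2, 2
5, 3, 3, 2
5, 2, 2, 2, 2
4, 4, 3, 2
4, 3, 3, 3
4, 3, 2, 2, 2
3, 3, 3, 2, 2
3, 2, 2, 2, 2, 2
That's 24 in total.

24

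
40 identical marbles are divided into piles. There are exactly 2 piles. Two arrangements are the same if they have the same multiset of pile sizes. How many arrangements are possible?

The partitions of 40 that satisfy the conditions:
39 + 1
38 + 2
37 + 3
36 + 4
35 + 5
34 + 6
33 + 7
32 + 8
31 + 9
30 + 10
29 + 11
28 + 12
27 + 13
26 + 14
25 + 15
24 + 16
23 + 17
22 + 18
21 + 19
20 + 20

20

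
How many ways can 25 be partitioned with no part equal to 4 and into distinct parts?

A full systematic count gives 92.

92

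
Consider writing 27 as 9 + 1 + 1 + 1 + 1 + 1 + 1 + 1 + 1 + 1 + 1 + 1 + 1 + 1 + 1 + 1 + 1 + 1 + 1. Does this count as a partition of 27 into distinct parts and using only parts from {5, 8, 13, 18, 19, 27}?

No

The parts sum to 27, and the condition 'all summands are distinct' is violated.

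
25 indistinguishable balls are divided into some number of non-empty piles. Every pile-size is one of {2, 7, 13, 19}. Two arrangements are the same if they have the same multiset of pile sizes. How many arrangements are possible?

They are:
2, 2, 2, 19
2, 2, 2, 2, 2, 2, 13
2, 2, 7, 7, 7
2, 2, 2, 2, 2, 2, 2, 2, 2, 7
Counting gives 4.

4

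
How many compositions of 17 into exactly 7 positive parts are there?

Place 6 bars in the 16 internal gaps of a row of 17 dots: C(16,6) = 8008.

8008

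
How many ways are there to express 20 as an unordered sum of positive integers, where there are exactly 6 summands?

90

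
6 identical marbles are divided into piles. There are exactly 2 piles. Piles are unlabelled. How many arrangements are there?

3

Listing the qualifying partitions of 6:
1, 5
2, 4
3, 3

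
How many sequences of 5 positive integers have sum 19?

A composition of 19 into 5 positive parts is chosen by placing 4 dividers among the 18 gaps between 19 units: C(18,4) = 3060.

3060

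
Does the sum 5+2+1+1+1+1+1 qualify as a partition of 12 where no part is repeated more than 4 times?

The parts sum to 12, and the condition 'no summand is used more than 4 times' is violated.

No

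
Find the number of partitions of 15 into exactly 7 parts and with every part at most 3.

4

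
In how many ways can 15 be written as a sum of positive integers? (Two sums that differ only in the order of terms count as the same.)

Direct enumeration gives 176 partitions.

176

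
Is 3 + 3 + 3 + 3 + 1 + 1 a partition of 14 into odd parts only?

Yes

The parts sum to 14, and the condition 'every summand is odd' holds.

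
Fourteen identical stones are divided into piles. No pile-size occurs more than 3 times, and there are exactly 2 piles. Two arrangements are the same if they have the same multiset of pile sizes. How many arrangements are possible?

7

Enumerating:
13,1
12,2
11,3
10,4
9,5
8,6
7,7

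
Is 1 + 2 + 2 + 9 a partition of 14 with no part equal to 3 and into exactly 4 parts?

The parts sum to 14, and the condition 'no summand equals 3' holds; the condition 'there are exactly 4 summands' holds.

Yes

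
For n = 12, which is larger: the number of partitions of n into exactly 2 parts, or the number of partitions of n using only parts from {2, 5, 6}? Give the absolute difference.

Partitions of 12 into exactly 2 parts: 6.
Partitions of 12 using only parts from {2, 5, 6}: 4.
|6 − 4| = 2.

2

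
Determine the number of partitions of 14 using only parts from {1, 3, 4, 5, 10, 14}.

A partial list (first 12 by largest part):
14
10, 4
10, 3, 1
10, 1, 1, 1, 1
5, 5, 4
5, 5, 3, 1
5, 5, 1, 1, 1, 1
5, 4, 4, 1
5, 4, 3, 1, 1
5, 4, 1, 1, 1, 1, 1
5, 3, 3, 3
5, 3, 3, 1, 1, 1
…and 15 more, for 27 total.

27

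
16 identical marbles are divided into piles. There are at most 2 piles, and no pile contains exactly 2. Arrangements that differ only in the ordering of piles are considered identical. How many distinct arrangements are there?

8

Listing the qualifying partitions of 16:
16
15 + 1
13 + 3
12 + 4
11 + 5
10 + 6
9 + 7
8 + 8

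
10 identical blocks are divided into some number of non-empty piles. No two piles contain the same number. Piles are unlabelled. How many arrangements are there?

Listing the qualifying partitions of 10:
10
9+1
8+2
7+3
7+2+1
6+4
6+3+1
5+4+1
5+3+2
4+3+2+1

10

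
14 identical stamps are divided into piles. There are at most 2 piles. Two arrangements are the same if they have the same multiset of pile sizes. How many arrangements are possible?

The partitions of 14 that satisfy the conditions:
14
13,1
12,2
11,3
10,4
9,5
8,6
7,7
Counting gives 8.

8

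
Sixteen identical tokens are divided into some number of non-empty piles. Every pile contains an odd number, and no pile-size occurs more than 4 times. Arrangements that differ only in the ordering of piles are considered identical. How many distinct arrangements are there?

The partitions of 16 that satisfy the conditions:
15,1
13,3
13,1,1,1
11,5
11,3,1,1
9,7
9,5,1,1
9,3,3,1
9,3,1,1,1,1
7,7,1,1
7,5,3,1
7,5,1,1,1,1
7,3,3,3
7,3,3,1,1,1
5,5,5,1
5,5,3,3
5,5,3,1,1,1
5,3,3,3,1,1
3,3,3,3,1,1,1,1

19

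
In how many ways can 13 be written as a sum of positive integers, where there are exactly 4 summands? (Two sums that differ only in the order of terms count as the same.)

18

Enumerating:
10 + 1 + 1 + 1
9 + 2 + 1 + 1
8 + 3 + 1 + 1
8 + 2 + 2 + 1
7 + 4 + 1 + 1
7 + 3 + 2 + 1
7 + 2 + 2 + 2
6 + 5 + 1 + 1
6 + 4 + 2 + 1
6 + 3 + 3 + 1
6 + 3 + 2 + 2
5 + 5 + 2 + 1
5 + 4 + 3 + 1
5 + 4 + 2 + 2
5 + 3 + 3 + 2
4 + 4 + 4 + 1
4 + 4 + 3 + 2
4 + 3 + 3 + 3
That's 18 in total.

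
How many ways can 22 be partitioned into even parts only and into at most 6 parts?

44

There are too many to list fully; the first 12 (by largest part) are:
22
20, 2
18, 4
18, 2, 2
16, 6
16, 4, 2
16, 2, 2, 2
14, 8
14, 6, 2
14, 4, 4
14, 4, 2, 2
14, 2, 2, 2, 2
…and 32 more, for 44 total.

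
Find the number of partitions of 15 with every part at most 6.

Counting exhaustively, 110 partitions satisfy the conditions.

110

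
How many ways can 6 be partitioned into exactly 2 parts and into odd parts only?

They are:
1, 5
3, 3

2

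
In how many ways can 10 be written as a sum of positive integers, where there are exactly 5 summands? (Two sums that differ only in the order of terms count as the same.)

7

Listing the qualifying partitions of 10:
6 + 1 + 1 + 1 + 1
5 + 2 + 1 + 1 + 1
4 + 3 + 1 + 1 + 1
4 + 2 + 2 + 1 + 1
3 + 3 + 2 + 1 + 1
3 + 2 + 2 + 2 + 1
2 + 2 + 2 + 2 + 2
That's 7 in total.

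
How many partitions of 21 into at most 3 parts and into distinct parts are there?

There are too many to list fully; the first 12 (by largest part) are:
21
20, 1
19, 2
18, 3
18, 2, 1
17, 4
17, 3, 1
16, 5
16, 4, 1
16, 3, 2
15, 6
15, 5, 1
…and 26 more, for 38 total.

38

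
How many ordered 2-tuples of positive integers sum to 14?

Equivalently, choose which 1 of the 13 gaps become plus signs: C(13,1) = 13.

13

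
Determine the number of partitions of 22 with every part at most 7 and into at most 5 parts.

A partial list (first 12 by largest part):
7, 7, 7, 1
7, 7, 6, 2
7, 7, 6, 1, 1
7, 7, 5, 3
7, 7, 5, 2, 1
7, 7, 4, 4
7, 7, 4, 3, 1
7, 7, 4, 2, 2
7, 7, 3, 3, 2
7, 6, 6, 3
7, 6, 6, 2, 1
7, 6, 5, 4
…and 27 more, for 39 total.

39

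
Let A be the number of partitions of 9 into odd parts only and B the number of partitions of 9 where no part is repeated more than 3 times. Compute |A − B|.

Partitions of 9 into odd parts only: 8.
Partitions of 9 where no part is repeated more than 3 times: 22.
|8 − 22| = 14.

14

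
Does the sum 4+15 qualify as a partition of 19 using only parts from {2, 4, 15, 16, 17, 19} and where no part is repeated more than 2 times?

Yes

The parts sum to 19, and the condition 'each summand belongs to {2, 4, 15, 16, 17, 19}' holds; the condition 'no summand is used more than 2 times' holds.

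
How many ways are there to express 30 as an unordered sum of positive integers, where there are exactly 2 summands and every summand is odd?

They are:
29,1
27,3
25,5
23,7
21,9
19,11
17,13
15,15
That's 8 in total.

8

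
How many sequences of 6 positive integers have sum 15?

2002

Place 5 bars in the 14 internal gaps of a row of 15 dots: C(14,5) = 2002.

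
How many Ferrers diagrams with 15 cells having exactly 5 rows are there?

A partial list (first 12 by largest part):
11+1+1+1+1
10+2+1+1+1
9+3+1+1+1
9+2+2+1+1
8+4+1+1+1
8+3+2+1+1
8+2+2+2+1
7+5+1+1+1
7+4+2+1+1
7+3+3+1+1
7+3+2+2+1
7+2+2+2+2
…and 18 more, for 30 total.

30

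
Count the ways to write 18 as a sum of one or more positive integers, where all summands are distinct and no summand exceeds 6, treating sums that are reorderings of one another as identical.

Enumerating:
6 + 5 + 4 + 3
6 + 5 + 4 + 2 + 1

2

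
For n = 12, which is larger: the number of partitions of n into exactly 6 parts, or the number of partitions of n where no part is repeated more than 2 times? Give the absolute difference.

25

Partitions of 12 into exactly 6 parts: 11.
Partitions of 12 where no part is repeated more than 2 times: 36.
|11 − 36| = 25.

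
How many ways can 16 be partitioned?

There are 231 such partitions.

231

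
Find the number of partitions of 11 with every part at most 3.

16

The partitions of 11 that satisfy the conditions:
3+3+3+2
3+3+3+1+1
3+3+2+2+1
3+3+2+1+1+1
3+3+1+1+1+1+1
3+2+2+2+2
3+2+2+2+1+1
3+2+2+1+1+1+1
3+2+1+1+1+1+1+1
3+1+1+1+1+1+1+1+1
2+2+2+2+2+1
2+2+2+2+1+1+1
2+2+2+1+1+1+1+1
2+2+1+1+1+1+1+1+1
2+1+1+1+1+1+1+1+1+1
1+1+1+1+1+1+1+1+1+1+1
Counting gives 16.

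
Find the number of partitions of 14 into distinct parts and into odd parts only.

3

Enumerating:
13 + 1
11 + 3
9 + 5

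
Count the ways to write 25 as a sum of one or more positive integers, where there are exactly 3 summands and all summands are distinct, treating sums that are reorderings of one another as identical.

40

A partial list (first 12 by largest part):
22 + 2 + 1
21 + 3 + 1
20 + 4 + 1
20 + 3 + 2
19 + 5 + 1
19 + 4 + 2
18 + 6 + 1
18 + 5 + 2
18 + 4 + 3
17 + 7 + 1
17 + 6 + 2
17 + 5 + 3
…and 28 more, for 40 total.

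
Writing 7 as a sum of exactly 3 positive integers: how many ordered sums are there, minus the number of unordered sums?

Compositions: C(6,2) = 15.
Unordered (partitions into 3 parts): 4.
Difference: 15 − 4 = 11.

11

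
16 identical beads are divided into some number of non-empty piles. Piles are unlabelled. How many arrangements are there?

Enumerating by decreasing first part gives 231 partitions in all.

231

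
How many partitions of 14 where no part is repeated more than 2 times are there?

57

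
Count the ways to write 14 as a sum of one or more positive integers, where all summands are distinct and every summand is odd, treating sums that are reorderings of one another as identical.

3

The partitions of 14 that satisfy the conditions:
13, 1
11, 3
9, 5
Counting gives 3.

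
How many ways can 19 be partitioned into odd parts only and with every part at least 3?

8

Listing the qualifying partitions of 19:
19
3 + 3 + 13
3 + 5 + 11
3 + 7 + 9
5 + 5 + 9
5 + 7 + 7
3 + 3 + 3 + 3 + 7
3 + 3 + 3 + 5 + 5
That's 8 in total.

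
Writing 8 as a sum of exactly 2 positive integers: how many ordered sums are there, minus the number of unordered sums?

3

Compositions: C(7,1) = 7.
Partitions of 8 into exactly 2 parts: 4.
Difference: 7 − 4 = 3.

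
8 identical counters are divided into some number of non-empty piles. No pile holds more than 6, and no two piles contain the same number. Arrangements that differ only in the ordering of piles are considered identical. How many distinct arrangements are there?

4

Listing the qualifying partitions of 8:
6+2
5+3
5+2+1
4+3+1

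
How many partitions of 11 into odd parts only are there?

Enumerating:
11
9,1,1
7,3,1
7,1,1,1,1
5,5,1
5,3,3
5,3,1,1,1
5,1,1,1,1,1,1
3,3,3,1,1
3,3,1,1,1,1,1
3,1,1,1,1,1,1,1,1
1,1,1,1,1,1,1,1,1,1,1

12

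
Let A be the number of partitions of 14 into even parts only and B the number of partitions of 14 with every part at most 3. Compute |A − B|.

9

Partitions of 14 into even parts only: 15.
Partitions of 14 with every part at most 3: 24.
|15 − 24| = 9.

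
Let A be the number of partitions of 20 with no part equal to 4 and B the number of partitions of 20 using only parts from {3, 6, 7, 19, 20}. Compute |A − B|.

393

Partitions of 20 with no part equal to 4: 396.
Partitions of 20 using only parts from {3, 6, 7, 19, 20}: 3.
|396 − 3| = 393.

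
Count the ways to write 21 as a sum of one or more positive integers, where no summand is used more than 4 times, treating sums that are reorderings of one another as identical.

505

Enumerating by decreasing first part gives 505 partitions in all.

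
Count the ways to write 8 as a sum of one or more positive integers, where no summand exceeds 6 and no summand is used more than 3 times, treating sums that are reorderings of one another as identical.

14

They are:
6+2
6+1+1
5+3
5+2+1
5+1+1+1
4+4
4+3+1
4+2+2
4+2+1+1
3+3+2
3+3+1+1
3+2+2+1
3+2+1+1+1
2+2+2+1+1
That's 14 in total.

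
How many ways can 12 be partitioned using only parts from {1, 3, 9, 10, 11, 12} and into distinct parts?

They are:
12
11,1
9,3
Counting gives 3.

3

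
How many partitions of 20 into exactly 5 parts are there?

84

Direct enumeration gives 84 partitions.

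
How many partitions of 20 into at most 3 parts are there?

A partial list (first 12 by largest part):
20
19, 1
18, 2
18, 1, 1
17, 3
17, 2, 1
16, 4
16, 3, 1
16, 2, 2
15, 5
15, 4, 1
15, 3, 2
…and 32 more, for 44 total.

44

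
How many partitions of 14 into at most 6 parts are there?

90

Enumerating by decreasing first part gives 90 partitions in all.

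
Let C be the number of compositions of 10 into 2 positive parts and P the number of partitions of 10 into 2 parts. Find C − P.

4

Compositions: C(9,1) = 9.
Unordered (partitions into 2 parts): 5.
Difference: 9 − 5 = 4.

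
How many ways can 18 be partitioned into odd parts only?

A partial list (first 12 by largest part):
17+1
15+3
15+1+1+1
13+5
13+3+1+1
13+1+1+1+1+1
11+7
11+5+1+1
11+3+3+1
11+3+1+1+1+1
11+1+1+1+1+1+1+1
9+9
…and 34 more, for 46 total.

46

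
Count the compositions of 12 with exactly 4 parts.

165

By stars and bars with positive parts, the count is C(11,3) = 165.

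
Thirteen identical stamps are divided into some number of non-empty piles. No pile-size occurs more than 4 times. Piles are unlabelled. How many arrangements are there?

There are 76 such partitions.

76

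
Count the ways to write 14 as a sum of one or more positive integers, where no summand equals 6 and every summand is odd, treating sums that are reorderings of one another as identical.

22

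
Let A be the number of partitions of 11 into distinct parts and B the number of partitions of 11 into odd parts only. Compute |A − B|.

0

Partitions of 11 into distinct parts: 12.
Partitions of 11 into odd parts only: 12.
|12 − 12| = 0.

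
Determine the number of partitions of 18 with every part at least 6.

6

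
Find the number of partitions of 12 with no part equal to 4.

A partial list (first 12 by largest part):
12
1 + 11
2 + 10
1 + 1 + 10
3 + 9
1 + 2 + 9
1 + 1 + 1 + 9
1 + 3 + 8
2 + 2 + 8
1 + 1 + 2 + 8
1 + 1 + 1 + 1 + 8
5 + 7
…and 43 more, for 55 total.

55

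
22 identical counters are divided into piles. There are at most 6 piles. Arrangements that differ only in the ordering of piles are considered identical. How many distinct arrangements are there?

391

Enumerating by decreasing first part gives 391 partitions in all.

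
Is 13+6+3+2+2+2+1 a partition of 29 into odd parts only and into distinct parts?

No

The parts sum to 29, and the condition 'every summand is odd' is violated.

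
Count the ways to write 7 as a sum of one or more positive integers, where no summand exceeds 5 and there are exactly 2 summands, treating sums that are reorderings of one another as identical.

2

Enumerating:
2+5
3+4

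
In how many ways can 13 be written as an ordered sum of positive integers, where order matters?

4096

There are 12 gaps and each independently is a cut or not, giving 2^12 = 4096.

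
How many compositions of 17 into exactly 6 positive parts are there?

By stars and bars with positive parts, the count is C(16,5) = 4368.

4368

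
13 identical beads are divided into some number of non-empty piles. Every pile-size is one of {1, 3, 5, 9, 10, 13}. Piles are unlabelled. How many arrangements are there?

The partitions of 13 that satisfy the conditions:
13
10,3
10,1,1,1
9,3,1
9,1,1,1,1
5,5,3
5,5,1,1,1
5,3,3,1,1
5,3,1,1,1,1,1
5,1,1,1,1,1,1,1,1
3,3,3,3,1
3,3,3,1,1,1,1
3,3,1,1,1,1,1,1,1
3,1,1,1,1,1,1,1,1,1,1
1,1,1,1,1,1,1,1,1,1,1,1,1
That's 15 in total.

15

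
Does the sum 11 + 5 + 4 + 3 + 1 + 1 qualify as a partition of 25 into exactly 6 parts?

The parts sum to 25, and the condition 'there are exactly 6 summands' holds.

Yes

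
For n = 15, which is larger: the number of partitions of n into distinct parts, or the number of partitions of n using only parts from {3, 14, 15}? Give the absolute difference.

25

Partitions of 15 into distinct parts: 27.
Partitions of 15 using only parts from {3, 14, 15}: 2.
|27 − 2| = 25.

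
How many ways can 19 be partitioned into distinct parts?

A partial list (first 12 by largest part):
19
1,18
2,17
3,16
1,2,16
4,15
1,3,15
5,14
1,4,14
2,3,14
6,13
1,5,13
…and 42 more, for 54 total.

54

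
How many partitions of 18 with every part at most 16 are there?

Enumerating by decreasing first part gives 383 partitions in all.

383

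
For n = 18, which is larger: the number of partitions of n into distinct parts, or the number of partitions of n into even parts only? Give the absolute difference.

Partitions of 18 into distinct parts: 46.
Partitions of 18 into even parts only: 30.
|46 − 30| = 16.

16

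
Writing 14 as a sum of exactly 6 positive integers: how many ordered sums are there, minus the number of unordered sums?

1267

Compositions: C(13,5) = 1287.
Unordered (partitions into 6 parts): 20.
Difference: 1287 − 20 = 1267.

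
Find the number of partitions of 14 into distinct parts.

The partitions of 14 that satisfy the conditions:
14
13,1
12,2
11,3
11,2,1
10,4
10,3,1
9,5
9,4,1
9,3,2
8,6
8,5,1
8,4,2
8,3,2,1
7,6,1
7,5,2
7,4,3
7,4,2,1
6,5,3
6,5,2,1
6,4,3,1
5,4,3,2

22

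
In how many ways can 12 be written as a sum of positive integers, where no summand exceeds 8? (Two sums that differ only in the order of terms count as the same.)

There are too many to list fully; the first 12 (by largest part) are:
8,4
8,3,1
8,2,2
8,2,1,1
8,1,1,1,1
7,5
7,4,1
7,3,2
7,3,1,1
7,2,2,1
7,2,1,1,1
7,1,1,1,1,1
…and 58 more, for 70 total.

70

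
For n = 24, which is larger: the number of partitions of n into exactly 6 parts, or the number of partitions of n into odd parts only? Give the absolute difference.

77

Partitions of 24 into exactly 6 parts: 199.
Partitions of 24 into odd parts only: 122.
|199 − 122| = 77.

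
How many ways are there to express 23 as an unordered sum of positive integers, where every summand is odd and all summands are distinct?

9

Enumerating:
23
19,3,1
17,5,1
15,7,1
15,5,3
13,9,1
13,7,3
11,9,3
11,7,5
Counting gives 9.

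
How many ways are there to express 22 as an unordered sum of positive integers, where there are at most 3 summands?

A partial list (first 12 by largest part):
22
1, 21
2, 20
1, 1, 20
3, 19
1, 2, 19
4, 18
1, 3, 18
2, 2, 18
5, 17
1, 4, 17
2, 3, 17
…and 40 more, for 52 total.

52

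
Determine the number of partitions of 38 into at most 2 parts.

20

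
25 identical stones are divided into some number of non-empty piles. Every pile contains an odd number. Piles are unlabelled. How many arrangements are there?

142

Direct enumeration gives 142 partitions.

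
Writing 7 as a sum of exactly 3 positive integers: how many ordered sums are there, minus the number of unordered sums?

11

Ordered (compositions into 3 parts): C(6,2) = 15.
Partitions of 7 into exactly 3 parts: 4.
Difference: 15 − 4 = 11.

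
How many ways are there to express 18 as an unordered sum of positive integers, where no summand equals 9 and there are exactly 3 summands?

23

Enumerating:
16,1,1
15,2,1
14,3,1
14,2,2
13,4,1
13,3,2
12,5,1
12,4,2
12,3,3
11,6,1
11,5,2
11,4,3
10,7,1
10,6,2
10,5,3
10,4,4
8,8,2
8,7,3
8,6,4
8,5,5
7,7,4
7,6,5
6,6,6
That's 23 in total.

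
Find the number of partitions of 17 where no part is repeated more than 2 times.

108

Direct enumeration gives 108 partitions.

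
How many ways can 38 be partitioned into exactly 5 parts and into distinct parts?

291

Enumerating by decreasing first part gives 291 partitions in all.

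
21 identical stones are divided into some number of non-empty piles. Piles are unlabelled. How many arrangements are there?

792

Counting exhaustively, 792 partitions satisfy the conditions.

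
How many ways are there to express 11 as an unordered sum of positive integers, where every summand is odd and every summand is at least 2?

2

The partitions of 11 that satisfy the conditions:
11
5, 3, 3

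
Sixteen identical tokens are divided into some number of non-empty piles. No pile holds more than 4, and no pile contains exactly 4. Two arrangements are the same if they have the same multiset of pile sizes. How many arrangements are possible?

There are too many to list fully; the first 12 (by largest part) are:
3,3,3,3,3,1
3,3,3,3,2,2
3,3,3,3,2,1,1
3,3,3,3,1,1,1,1
3,3,3,2,2,2,1
3,3,3,2,2,1,1,1
3,3,3,2,1,1,1,1,1
3,3,3,1,1,1,1,1,1,1
3,3,2,2,2,2,2
3,3,2,2,2,2,1,1
3,3,2,2,2,1,1,1,1
3,3,2,2,1,1,1,1,1,1
…and 18 more, for 30 total.

30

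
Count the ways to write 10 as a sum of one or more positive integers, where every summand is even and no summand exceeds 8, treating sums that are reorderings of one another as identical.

The partitions of 10 that satisfy the conditions:
8, 2
6, 4
6, 2, 2
4, 4, 2
4, 2, 2, 2
2, 2, 2, 2, 2
Counting gives 6.

6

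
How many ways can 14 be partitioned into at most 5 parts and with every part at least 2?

A partial list (first 12 by largest part):
14
12+2
11+3
10+4
10+2+2
9+5
9+3+2
8+6
8+4+2
8+3+3
8+2+2+2
7+7
…and 19 more, for 31 total.

31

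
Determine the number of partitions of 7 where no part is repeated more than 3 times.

Listing the qualifying partitions of 7:
7
1 + 6
2 + 5
1 + 1 + 5
3 + 4
1 + 2 + 4
1 + 1 + 1 + 4
1 + 3 + 3
2 + 2 + 3
1 + 1 + 2 + 3
1 + 2 + 2 + 2
1 + 1 + 1 + 2 + 2
Counting gives 12.

12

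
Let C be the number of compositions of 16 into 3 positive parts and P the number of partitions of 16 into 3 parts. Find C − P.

84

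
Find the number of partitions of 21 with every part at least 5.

Enumerating:
21
16, 5
15, 6
14, 7
13, 8
12, 9
11, 10
11, 5, 5
10, 6, 5
9, 7, 5
9, 6, 6
8, 8, 5
8, 7, 6
7, 7, 7
6, 5, 5, 5

15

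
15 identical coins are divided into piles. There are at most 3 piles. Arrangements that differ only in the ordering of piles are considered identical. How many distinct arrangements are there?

27

A partial list (first 12 by largest part):
15
1, 14
2, 13
1, 1, 13
3, 12
1, 2, 12
4, 11
1, 3, 11
2, 2, 11
5, 10
1, 4, 10
2, 3, 10
…and 15 more, for 27 total.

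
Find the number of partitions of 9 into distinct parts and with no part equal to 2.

Listing the qualifying partitions of 9:
9
8, 1
6, 3
5, 4
5, 3, 1

5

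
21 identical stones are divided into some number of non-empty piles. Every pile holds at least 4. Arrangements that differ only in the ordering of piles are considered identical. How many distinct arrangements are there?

27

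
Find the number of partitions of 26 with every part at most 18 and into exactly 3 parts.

44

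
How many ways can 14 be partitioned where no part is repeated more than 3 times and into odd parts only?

Enumerating:
1 + 13
3 + 11
1 + 1 + 1 + 11
5 + 9
1 + 1 + 3 + 9
7 + 7
1 + 1 + 5 + 7
1 + 3 + 3 + 7
1 + 3 + 5 + 5
3 + 3 + 3 + 5
1 + 1 + 1 + 3 + 3 + 5

11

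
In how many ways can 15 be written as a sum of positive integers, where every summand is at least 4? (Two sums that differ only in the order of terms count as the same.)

Listing the qualifying partitions of 15:
15
11+4
10+5
9+6
8+7
7+4+4
6+5+4
5+5+5
That's 8 in total.

8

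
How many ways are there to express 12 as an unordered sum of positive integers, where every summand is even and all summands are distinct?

4

Enumerating:
12
10+2
8+4
6+4+2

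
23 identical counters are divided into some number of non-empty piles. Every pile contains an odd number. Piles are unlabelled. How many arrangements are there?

104

Direct enumeration gives 104 partitions.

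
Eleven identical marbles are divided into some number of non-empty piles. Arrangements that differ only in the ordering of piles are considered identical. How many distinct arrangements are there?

A partial list (first 12 by largest part):
11
1+10
2+9
1+1+9
3+8
1+2+8
1+1+1+8
4+7
1+3+7
2+2+7
1+1+2+7
1+1+1+1+7
…and 44 more, for 56 total.

56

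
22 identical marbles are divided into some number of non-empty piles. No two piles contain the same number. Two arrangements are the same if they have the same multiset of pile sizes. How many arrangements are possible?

89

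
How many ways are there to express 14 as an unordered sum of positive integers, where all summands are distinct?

They are:
14
13,1
12,2
11,3
11,2,1
10,4
10,3,1
9,5
9,4,1
9,3,2
8,6
8,5,1
8,4,2
8,3,2,1
7,6,1
7,5,2
7,4,3
7,4,2,1
6,5,3
6,5,2,1
6,4,3,1
5,4,3,2

22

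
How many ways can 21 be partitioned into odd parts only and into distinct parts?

8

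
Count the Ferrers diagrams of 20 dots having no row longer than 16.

620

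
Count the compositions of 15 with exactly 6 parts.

2002

Place 5 bars in the 14 internal gaps of a row of 15 dots: C(14,5) = 2002.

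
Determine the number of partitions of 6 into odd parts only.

4

Listing the qualifying partitions of 6:
5, 1
3, 3
3, 1, 1, 1
1, 1, 1, 1, 1, 1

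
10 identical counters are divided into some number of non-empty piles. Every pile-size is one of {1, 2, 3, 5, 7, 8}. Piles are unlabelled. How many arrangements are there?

25

Enumerating:
8, 2
8, 1, 1
7, 3
7, 2, 1
7, 1, 1, 1
5, 5
5, 3, 2
5, 3, 1, 1
5, 2, 2, 1
5, 2, 1, 1, 1
5, 1, 1, 1, 1, 1
3, 3, 3, 1
3, 3, 2, 2
3, 3, 2, 1, 1
3, 3, 1, 1, 1, 1
3, 2, 2, 2, 1
3, 2, 2, 1, 1, 1
3, 2, 1, 1, 1, 1, 1
3, 1, 1, 1, 1, 1, 1, 1
2, 2, 2, 2, 2
2, 2, 2, 2, 1, 1
2, 2, 2, 1, 1, 1, 1
2, 2, 1, 1, 1, 1, 1, 1
2, 1, 1, 1, 1, 1, 1, 1, 1
1, 1, 1, 1, 1, 1, 1, 1, 1, 1
That's 25 in total.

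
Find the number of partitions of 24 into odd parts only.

122

There are 122 such partitions.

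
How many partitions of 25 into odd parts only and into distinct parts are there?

Enumerating:
25
21+3+1
19+5+1
17+7+1
17+5+3
15+9+1
15+7+3
13+11+1
13+9+3
13+7+5
11+9+5
9+7+5+3+1

12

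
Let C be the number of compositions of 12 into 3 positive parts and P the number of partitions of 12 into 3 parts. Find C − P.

43

Ordered (compositions into 3 parts): C(11,2) = 55.
Unordered (partitions into 3 parts): 12.
Difference: 55 − 12 = 43.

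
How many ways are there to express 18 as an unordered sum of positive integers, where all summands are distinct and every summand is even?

Enumerating:
18
2, 16
4, 14
6, 12
2, 4, 12
8, 10
2, 6, 10
4, 6, 8

8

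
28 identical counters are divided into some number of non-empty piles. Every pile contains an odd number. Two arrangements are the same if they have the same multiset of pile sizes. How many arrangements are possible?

Enumerating by decreasing first part gives 222 partitions in all.

222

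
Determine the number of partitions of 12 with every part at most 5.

47

A partial list (first 12 by largest part):
5,5,2
5,5,1,1
5,4,3
5,4,2,1
5,4,1,1,1
5,3,3,1
5,3,2,2
5,3,2,1,1
5,3,1,1,1,1
5,2,2,2,1
5,2,2,1,1,1
5,2,1,1,1,1,1
…and 35 more, for 47 total.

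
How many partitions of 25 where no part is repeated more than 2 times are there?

A full systematic count gives 513.

513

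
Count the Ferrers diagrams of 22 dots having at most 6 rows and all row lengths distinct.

89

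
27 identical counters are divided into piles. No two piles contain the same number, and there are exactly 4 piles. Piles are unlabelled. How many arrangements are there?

Systematic enumeration (by largest part, then next-largest, …) yields 72.

72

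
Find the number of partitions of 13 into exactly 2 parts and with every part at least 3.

4

They are:
10,3
9,4
8,5
7,6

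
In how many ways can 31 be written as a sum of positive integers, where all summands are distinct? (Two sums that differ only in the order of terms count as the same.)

A full systematic count gives 340.

340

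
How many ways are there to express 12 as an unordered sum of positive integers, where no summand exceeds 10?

75

Enumerating by decreasing first part gives 75 partitions in all.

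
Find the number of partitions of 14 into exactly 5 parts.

They are:
10, 1, 1, 1, 1
9, 2, 1, 1, 1
8, 3, 1, 1, 1
8, 2, 2, 1, 1
7, 4, 1, 1, 1
7, 3, 2, 1, 1
7, 2, 2, 2, 1
6, 5, 1, 1, 1
6, 4, 2, 1, 1
6, 3, 3, 1, 1
6, 3, 2, 2, 1
6, 2, 2, 2, 2
5, 5, 2, 1, 1
5, 4, 3, 1, 1
5, 4, 2, 2, 1
5, 3, 3, 2, 1
5, 3, 2, 2, 2
4, 4, 4, 1, 1
4, 4, 3, 2, 1
4, 4, 2, 2, 2
4, 3, 3, 3, 1
4, 3, 3, 2, 2
3, 3, 3, 3, 2

23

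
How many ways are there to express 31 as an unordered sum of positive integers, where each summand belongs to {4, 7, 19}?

2

Listing the qualifying partitions of 31:
19,4,4,4
7,4,4,4,4,4,4
Counting gives 2.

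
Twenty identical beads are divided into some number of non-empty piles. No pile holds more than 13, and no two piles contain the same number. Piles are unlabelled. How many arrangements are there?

A partial list (first 12 by largest part):
13+7
13+6+1
13+5+2
13+4+3
13+4+2+1
12+8
12+7+1
12+6+2
12+5+3
12+5+2+1
12+4+3+1
11+9
…and 38 more, for 50 total.

50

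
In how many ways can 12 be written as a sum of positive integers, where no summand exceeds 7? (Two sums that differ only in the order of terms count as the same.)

65

There are too many to list fully; the first 12 (by largest part) are:
7, 5
7, 4, 1
7, 3, 2
7, 3, 1, 1
7, 2, 2, 1
7, 2, 1, 1, 1
7, 1, 1, 1, 1, 1
6, 6
6, 5, 1
6, 4, 2
6, 4, 1, 1
6, 3, 3
…and 53 more, for 65 total.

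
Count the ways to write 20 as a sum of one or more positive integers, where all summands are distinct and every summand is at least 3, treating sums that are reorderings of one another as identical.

20

Enumerating:
20
17+3
16+4
15+5
14+6
13+7
13+4+3
12+8
12+5+3
11+9
11+6+3
11+5+4
10+7+3
10+6+4
9+8+3
9+7+4
9+6+5
8+7+5
8+5+4+3
7+6+4+3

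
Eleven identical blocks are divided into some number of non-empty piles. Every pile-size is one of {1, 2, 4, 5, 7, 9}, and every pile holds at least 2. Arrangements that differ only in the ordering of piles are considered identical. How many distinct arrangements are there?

5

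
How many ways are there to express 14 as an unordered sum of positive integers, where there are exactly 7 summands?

15

Enumerating:
8 + 1 + 1 + 1 + 1 + 1 + 1
7 + 2 + 1 + 1 + 1 + 1 + 1
6 + 3 + 1 + 1 + 1 + 1 + 1
6 + 2 + 2 + 1 + 1 + 1 + 1
5 + 4 + 1 + 1 + 1 + 1 + 1
5 + 3 + 2 + 1 + 1 + 1 + 1
5 + 2 + 2 + 2 + 1 + 1 + 1
4 + 4 + 2 + 1 + 1 + 1 + 1
4 + 3 + 3 + 1 + 1 + 1 + 1
4 + 3 + 2 + 2 + 1 + 1 + 1
4 + 2 + 2 + 2 + 2 + 1 + 1
3 + 3 + 3 + 2 + 1 + 1 + 1
3 + 3 + 2 + 2 + 2 + 1 + 1
3 + 2 + 2 + 2 + 2 + 2 + 1
2 + 2 + 2 + 2 + 2 + 2 + 2
Counting gives 15.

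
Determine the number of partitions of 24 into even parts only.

77

Direct enumeration gives 77 partitions.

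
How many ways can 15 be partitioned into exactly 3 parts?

Enumerating:
13,1,1
12,2,1
11,3,1
11,2,2
10,4,1
10,3,2
9,5,1
9,4,2
9,3,3
8,6,1
8,5,2
8,4,3
7,7,1
7,6,2
7,5,3
7,4,4
6,6,3
6,5,4
5,5,5

19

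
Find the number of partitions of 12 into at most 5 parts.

There are too many to list fully; the first 12 (by largest part) are:
12
11+1
10+2
10+1+1
9+3
9+2+1
9+1+1+1
8+4
8+3+1
8+2+2
8+2+1+1
8+1+1+1+1
…and 35 more, for 47 total.

47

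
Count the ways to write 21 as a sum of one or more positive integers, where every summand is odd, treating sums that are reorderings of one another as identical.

76

Systematic enumeration (by largest part, then next-largest, …) yields 76.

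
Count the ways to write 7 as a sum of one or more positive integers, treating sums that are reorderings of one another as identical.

15

Listing the qualifying partitions of 7:
7
6,1
5,2
5,1,1
4,3
4,2,1
4,1,1,1
3,3,1
3,2,2
3,2,1,1
3,1,1,1,1
2,2,2,1
2,2,1,1,1
2,1,1,1,1,1
1,1,1,1,1,1,1
Counting gives 15.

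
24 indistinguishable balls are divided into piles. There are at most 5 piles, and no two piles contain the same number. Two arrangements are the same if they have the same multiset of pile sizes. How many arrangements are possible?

119

Enumerating by decreasing first part gives 119 partitions in all.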